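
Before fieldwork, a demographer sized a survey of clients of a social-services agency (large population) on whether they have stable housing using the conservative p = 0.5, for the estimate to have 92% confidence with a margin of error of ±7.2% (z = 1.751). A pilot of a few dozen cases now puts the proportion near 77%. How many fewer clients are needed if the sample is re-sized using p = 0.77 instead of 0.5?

Conservative (p = 0.5): n = 1.751² × 0.25 / 0.072² ≈ 147.86 → 148.
Using p = 0.77: p(1−p) = 0.1771, so n = 1.751² × 0.1771 / 0.072² ≈ 104.74 → 105.
Reduction: 148 − 105 = 43.

43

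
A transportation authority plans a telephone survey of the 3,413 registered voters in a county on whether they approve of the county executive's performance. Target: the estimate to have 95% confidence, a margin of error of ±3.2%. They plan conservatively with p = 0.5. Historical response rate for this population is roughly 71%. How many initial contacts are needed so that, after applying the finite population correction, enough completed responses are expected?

1037

For 95% confidence, z = 1.96.
Completed interviews needed (unadjusted): n₀ = 1.96² × 0.2500 / 0.032² ≈ 937.89 → 938.
FPC for N = 3,413: n = 938 / (1 + 937/3413) = 938 / 1.2745 ≈ 735.95 → 736.
At a 71% response rate, contacts needed = 736 / 0.71 ≈ 1036.62 → 1037.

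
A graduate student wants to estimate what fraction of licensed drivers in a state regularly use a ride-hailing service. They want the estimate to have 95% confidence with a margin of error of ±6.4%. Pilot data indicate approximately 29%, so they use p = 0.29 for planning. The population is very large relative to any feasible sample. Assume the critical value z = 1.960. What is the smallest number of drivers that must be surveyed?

With p = 0.29, p(1−p) = 0.2059.
n = z²·p(1−p)/E² = 1.960² × 0.2059 / 0.064² = 3.8416 × 0.2059 / 0.004096 ≈ 193.11.
Rounding up gives n = 194.

194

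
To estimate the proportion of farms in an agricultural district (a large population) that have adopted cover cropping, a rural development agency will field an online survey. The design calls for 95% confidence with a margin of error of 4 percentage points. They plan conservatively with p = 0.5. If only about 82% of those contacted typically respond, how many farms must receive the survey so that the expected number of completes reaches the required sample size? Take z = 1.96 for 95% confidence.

733

Completed interviews needed: n₀ = 1.96² × 0.2500 / 0.040² ≈ 600.25 → 601.
At an 82% response rate, contacts needed = 601 / 0.82 ≈ 732.93 → 733.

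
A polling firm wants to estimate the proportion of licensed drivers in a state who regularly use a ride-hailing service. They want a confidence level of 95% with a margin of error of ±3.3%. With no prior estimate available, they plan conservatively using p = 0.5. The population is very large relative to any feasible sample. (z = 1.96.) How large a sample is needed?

With p = 0.5, p(1−p) = 0.25.
n = z²·p(1−p)/E² = 1.96² × 0.2500 / 0.033² = 3.8416 × 0.2500 / 0.001089 ≈ 881.91.
Rounding up gives n = 882.

882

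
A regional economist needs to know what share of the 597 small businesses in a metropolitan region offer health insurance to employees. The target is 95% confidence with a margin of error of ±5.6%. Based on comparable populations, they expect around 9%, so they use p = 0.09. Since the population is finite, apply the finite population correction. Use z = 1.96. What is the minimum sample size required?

87

Unadjusted: n₀ = 1.96² × 0.09 × 0.91 / 0.056² ≈ 100.33, so n₀ = 101.
Finite population correction with N = 597: n = n₀ / (1 + (n₀−1)/N) = 101 / (1 + 100/597) = 101 / 1.1675 ≈ 86.51.
Rounding up, n = 87.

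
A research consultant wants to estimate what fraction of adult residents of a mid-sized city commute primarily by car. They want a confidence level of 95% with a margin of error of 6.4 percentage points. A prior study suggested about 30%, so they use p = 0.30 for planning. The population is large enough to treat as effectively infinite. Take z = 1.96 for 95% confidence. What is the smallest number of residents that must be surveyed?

With p = 0.30, p(1−p) = 0.2100.
n = z²·p(1−p)/E² = 1.96² × 0.2100 / 0.064² = 3.8416 × 0.2100 / 0.004096 ≈ 196.96.
Rounding up gives n = 197.

197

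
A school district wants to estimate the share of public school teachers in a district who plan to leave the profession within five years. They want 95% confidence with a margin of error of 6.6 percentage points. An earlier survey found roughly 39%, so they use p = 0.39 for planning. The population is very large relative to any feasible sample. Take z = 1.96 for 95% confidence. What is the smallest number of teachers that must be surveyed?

With p = 0.39, p(1−p) = 0.2379.
n = z²·p(1−p)/E² = 1.96² × 0.2379 / 0.066² = 3.8416 × 0.2379 / 0.004356 ≈ 209.81.
Rounding up gives n = 210.

210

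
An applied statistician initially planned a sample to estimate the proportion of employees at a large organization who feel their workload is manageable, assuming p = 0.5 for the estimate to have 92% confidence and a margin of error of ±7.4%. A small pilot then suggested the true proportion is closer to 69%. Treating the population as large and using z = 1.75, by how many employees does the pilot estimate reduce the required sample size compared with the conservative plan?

20

Conservative (p = 0.5): n = 1.75² × 0.25 / 0.074² ≈ 139.81 → 140.
Using p = 0.69: p(1−p) = 0.2139, so n = 1.75² × 0.2139 / 0.074² ≈ 119.63 → 120.
Reduction: 140 − 120 = 20.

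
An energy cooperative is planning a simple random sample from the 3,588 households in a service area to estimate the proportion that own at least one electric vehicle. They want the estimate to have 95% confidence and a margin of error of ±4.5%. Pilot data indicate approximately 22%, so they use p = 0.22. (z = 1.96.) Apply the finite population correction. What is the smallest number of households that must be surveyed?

299

Unadjusted: n₀ = 1.96² × 0.22 × 0.78 / 0.045² ≈ 325.54, so n₀ = 326.
Finite population correction with N = 3,588: n = n₀ / (1 + (n₀−1)/N) = 326 / (1 + 325/3588) = 326 / 1.0906 ≈ 298.92.
Rounding up, n = 299.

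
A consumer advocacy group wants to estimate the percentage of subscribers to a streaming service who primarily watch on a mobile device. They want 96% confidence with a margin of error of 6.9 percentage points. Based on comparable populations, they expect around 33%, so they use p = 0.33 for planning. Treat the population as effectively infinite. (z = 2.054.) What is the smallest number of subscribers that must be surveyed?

196

With p = 0.33, p(1−p) = 0.2211.
n = z²·p(1−p)/E² = 2.054² × 0.2211 / 0.069² = 4.2189 × 0.2211 / 0.004761 ≈ 195.93.
Rounding up gives n = 196.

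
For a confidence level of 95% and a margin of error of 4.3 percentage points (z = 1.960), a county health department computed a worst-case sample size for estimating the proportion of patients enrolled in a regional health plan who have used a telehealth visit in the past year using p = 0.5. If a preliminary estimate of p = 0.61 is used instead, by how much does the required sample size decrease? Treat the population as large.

Conservative (p = 0.5): n = 1.960² × 0.25 / 0.043² ≈ 519.42 → 520.
Using p = 0.61: p(1−p) = 0.2379, so n = 1.960² × 0.2379 / 0.043² ≈ 494.28 → 495.
Reduction: 520 − 495 = 25.

25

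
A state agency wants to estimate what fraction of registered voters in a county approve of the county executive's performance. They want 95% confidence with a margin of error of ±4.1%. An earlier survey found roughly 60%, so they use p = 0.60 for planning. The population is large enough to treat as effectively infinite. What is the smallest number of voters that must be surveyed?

For 95% confidence, z = 1.96.
With p = 0.60, p(1−p) = 0.2400.
n = z²·p(1−p)/E² = 1.96² × 0.2400 / 0.041² = 3.8416 × 0.2400 / 0.001681 ≈ 548.47.
Rounding up gives n = 549.

549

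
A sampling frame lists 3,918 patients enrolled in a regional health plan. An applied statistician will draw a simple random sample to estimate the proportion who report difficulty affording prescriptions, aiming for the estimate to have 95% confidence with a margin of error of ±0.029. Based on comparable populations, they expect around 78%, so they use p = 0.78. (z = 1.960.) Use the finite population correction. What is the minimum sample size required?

Unadjusted: n₀ = 1.960² × 0.78 × 0.22 / 0.029² ≈ 783.85, so n₀ = 784.
Finite population correction with N = 3,918: n = n₀ / (1 + (n₀−1)/N) = 784 / (1 + 783/3918) = 784 / 1.1998 ≈ 653.42.
Rounding up, n = 654.

654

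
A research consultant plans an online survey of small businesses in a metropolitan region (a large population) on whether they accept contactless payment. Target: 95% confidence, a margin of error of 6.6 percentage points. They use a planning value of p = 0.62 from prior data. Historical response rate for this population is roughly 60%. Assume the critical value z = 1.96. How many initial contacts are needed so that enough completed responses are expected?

Completed interviews needed: n₀ = 1.96² × 0.2356 / 0.066² ≈ 207.78 → 208.
At a 60% response rate, contacts needed = 208 / 0.60 ≈ 346.67 → 347.

347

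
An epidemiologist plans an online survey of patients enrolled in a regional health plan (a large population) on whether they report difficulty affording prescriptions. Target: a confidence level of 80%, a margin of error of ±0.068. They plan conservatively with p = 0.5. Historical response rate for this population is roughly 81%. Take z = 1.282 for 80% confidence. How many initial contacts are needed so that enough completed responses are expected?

110

Completed interviews needed: n₀ = 1.282² × 0.2500 / 0.068² ≈ 88.86 → 89.
At an 81% response rate, contacts needed = 89 / 0.81 ≈ 109.88 → 110.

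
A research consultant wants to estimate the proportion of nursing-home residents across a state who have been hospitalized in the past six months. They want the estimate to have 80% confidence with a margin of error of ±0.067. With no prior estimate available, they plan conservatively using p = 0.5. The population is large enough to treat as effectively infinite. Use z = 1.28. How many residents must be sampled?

With p = 0.5, p(1−p) = 0.25.
n = z²·p(1−p)/E² = 1.28² × 0.2500 / 0.067² = 1.6384 × 0.2500 / 0.004489 ≈ 91.25.
Rounding up gives n = 92.

92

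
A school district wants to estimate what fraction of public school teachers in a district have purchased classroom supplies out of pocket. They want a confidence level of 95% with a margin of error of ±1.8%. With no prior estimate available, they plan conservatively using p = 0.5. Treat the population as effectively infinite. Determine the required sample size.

2965

For 95% confidence, z = 1.960.
With p = 0.5, p(1−p) = 0.25.
n = z²·p(1−p)/E² = 1.960² × 0.2500 / 0.018² = 3.8416 × 0.2500 / 0.000324 ≈ 2964.20.
Rounding up gives n = 2965.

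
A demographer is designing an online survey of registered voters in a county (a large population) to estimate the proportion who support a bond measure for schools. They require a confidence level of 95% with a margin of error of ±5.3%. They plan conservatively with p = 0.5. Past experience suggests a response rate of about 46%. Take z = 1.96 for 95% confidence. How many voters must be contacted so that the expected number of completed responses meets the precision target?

744

Completed interviews needed: n₀ = 1.96² × 0.2500 / 0.053² ≈ 341.90 → 342.
At a 46% response rate, contacts needed = 342 / 0.46 ≈ 743.48 → 744.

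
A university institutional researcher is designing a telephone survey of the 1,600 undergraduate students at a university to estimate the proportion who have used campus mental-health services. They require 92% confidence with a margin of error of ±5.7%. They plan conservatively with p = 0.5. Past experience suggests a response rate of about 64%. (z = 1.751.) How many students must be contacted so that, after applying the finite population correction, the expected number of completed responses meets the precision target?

322

Completed interviews needed (unadjusted): n₀ = 1.751² × 0.2500 / 0.057² ≈ 235.92 → 236.
FPC for N = 1,600: n = 236 / (1 + 235/1600) = 236 / 1.1469 ≈ 205.78 → 206.
At a 64% response rate, contacts needed = 206 / 0.64 ≈ 321.88 → 322.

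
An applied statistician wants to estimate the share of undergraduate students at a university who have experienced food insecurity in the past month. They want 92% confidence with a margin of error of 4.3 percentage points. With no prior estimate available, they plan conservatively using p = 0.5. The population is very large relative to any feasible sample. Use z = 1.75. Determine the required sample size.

With p = 0.5, p(1−p) = 0.25.
n = z²·p(1−p)/E² = 1.75² × 0.2500 / 0.043² = 3.0625 × 0.2500 / 0.001849 ≈ 414.08.
Rounding up gives n = 415.

415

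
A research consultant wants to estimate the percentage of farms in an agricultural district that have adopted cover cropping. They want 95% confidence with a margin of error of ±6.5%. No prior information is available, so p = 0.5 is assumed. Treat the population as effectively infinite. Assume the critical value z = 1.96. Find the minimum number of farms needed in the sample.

With p = 0.5, p(1−p) = 0.25.
n = z²·p(1−p)/E² = 1.96² × 0.2500 / 0.065² = 3.8416 × 0.2500 / 0.004225 ≈ 227.31.
Rounding up gives n = 228.

228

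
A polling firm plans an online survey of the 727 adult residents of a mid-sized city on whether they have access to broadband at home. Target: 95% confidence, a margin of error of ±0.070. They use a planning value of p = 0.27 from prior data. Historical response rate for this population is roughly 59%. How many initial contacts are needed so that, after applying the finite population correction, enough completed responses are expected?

For 95% confidence, z = 1.96.
Completed interviews needed (unadjusted): n₀ = 1.96² × 0.1971 / 0.070² ≈ 154.53 → 155.
FPC for N = 727: n = 155 / (1 + 154/727) = 155 / 1.2118 ≈ 127.91 → 128.
At a 59% response rate, contacts needed = 128 / 0.59 ≈ 216.95 → 217.

217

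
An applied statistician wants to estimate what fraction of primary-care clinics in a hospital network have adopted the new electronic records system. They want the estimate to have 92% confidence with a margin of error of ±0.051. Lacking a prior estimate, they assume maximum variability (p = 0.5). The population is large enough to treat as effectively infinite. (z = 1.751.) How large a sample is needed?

With p = 0.5, p(1−p) = 0.25.
n = z²·p(1−p)/E² = 1.751² × 0.2500 / 0.051² = 3.0660 × 0.2500 / 0.002601 ≈ 294.69.
Rounding up gives n = 295.

295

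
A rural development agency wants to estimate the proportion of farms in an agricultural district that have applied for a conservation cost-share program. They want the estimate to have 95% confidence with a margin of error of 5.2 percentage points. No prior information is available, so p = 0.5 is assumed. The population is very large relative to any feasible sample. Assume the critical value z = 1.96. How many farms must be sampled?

356

With p = 0.5, p(1−p) = 0.25.
n = z²·p(1−p)/E² = 1.96² × 0.2500 / 0.052² = 3.8416 × 0.2500 / 0.002704 ≈ 355.18.
Rounding up gives n = 356.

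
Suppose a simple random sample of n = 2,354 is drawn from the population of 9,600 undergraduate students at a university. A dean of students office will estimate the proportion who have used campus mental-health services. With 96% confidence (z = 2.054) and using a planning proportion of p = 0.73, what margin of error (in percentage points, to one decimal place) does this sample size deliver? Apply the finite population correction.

1.6

Finite-population factor: (N−n)/(N−1) = (9600−2354)/(9600−1) = 0.7549.
SE(p̂) = √[p(1−p)/n · (N−n)/(N−1)] = √[0.1971/2354 × 0.7549] = 0.00795.
E = z × SE = 2.054 × 0.00795 = 0.01633 ≈ 1.6 percentage points.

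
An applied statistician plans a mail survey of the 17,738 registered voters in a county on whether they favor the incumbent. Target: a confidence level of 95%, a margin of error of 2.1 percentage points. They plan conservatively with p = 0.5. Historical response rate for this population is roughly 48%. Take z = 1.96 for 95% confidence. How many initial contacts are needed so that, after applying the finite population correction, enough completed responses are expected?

4042

Completed interviews needed (unadjusted): n₀ = 1.96² × 0.2500 / 0.021² ≈ 2177.78 → 2178.
FPC for N = 17,738: n = 2178 / (1 + 2177/17738) = 2178 / 1.1227 ≈ 1939.91 → 1940.
At a 48% response rate, contacts needed = 1940 / 0.48 ≈ 4041.67 → 4042.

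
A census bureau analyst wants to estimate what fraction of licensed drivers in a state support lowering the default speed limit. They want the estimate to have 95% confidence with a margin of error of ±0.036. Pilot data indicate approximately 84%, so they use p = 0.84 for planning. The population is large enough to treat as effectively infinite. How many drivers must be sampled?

For 95% confidence, z = 1.960.
With p = 0.84, p(1−p) = 0.1344.
n = z²·p(1−p)/E² = 1.960² × 0.1344 / 0.036² = 3.8416 × 0.1344 / 0.001296 ≈ 398.39.
Rounding up gives n = 399.

399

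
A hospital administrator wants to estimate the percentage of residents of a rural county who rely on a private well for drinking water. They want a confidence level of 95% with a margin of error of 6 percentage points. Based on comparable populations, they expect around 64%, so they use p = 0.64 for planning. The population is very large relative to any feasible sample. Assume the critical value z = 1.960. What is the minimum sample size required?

246

With p = 0.64, p(1−p) = 0.2304.
n = z²·p(1−p)/E² = 1.960² × 0.2304 / 0.060² = 3.8416 × 0.2304 / 0.003600 ≈ 245.86.
Rounding up gives n = 246.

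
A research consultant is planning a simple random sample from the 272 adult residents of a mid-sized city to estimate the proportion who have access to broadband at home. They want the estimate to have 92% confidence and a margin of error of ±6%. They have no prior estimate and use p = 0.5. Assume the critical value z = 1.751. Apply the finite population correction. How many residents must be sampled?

Unadjusted: n₀ = 1.751² × 0.50 × 0.50 / 0.060² ≈ 212.92, so n₀ = 213.
Finite population correction with N = 272: n = n₀ / (1 + (n₀−1)/N) = 213 / (1 + 212/272) = 213 / 1.7794 ≈ 119.70.
Rounding up, n = 120.

120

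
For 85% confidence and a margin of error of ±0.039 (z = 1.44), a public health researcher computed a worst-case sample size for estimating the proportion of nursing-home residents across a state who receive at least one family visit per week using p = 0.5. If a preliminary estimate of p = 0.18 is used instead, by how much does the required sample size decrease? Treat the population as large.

Conservative (p = 0.5): n = 1.44² × 0.25 / 0.039² ≈ 340.83 → 341.
Using p = 0.18: p(1−p) = 0.1476, so n = 1.44² × 0.1476 / 0.039² ≈ 201.23 → 202.
Reduction: 341 − 202 = 139.

139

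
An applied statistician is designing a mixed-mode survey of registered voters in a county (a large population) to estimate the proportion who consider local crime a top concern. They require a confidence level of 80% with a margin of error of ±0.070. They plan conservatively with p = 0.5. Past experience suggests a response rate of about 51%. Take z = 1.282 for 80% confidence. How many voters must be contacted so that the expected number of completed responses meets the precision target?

Completed interviews needed: n₀ = 1.282² × 0.2500 / 0.070² ≈ 83.85 → 84.
At a 51% response rate, contacts needed = 84 / 0.51 ≈ 164.71 → 165.

165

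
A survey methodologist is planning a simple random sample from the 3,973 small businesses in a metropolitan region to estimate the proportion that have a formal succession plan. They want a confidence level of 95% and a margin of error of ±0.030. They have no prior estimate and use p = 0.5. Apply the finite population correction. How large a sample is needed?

For 95% confidence, z = 1.96.
Unadjusted: n₀ = 1.96² × 0.50 × 0.50 / 0.030² ≈ 1067.11, so n₀ = 1068.
Finite population correction with N = 3,973: n = n₀ / (1 + (n₀−1)/N) = 1068 / (1 + 1067/3973) = 1068 / 1.2686 ≈ 841.90.
Rounding up, n = 842.

842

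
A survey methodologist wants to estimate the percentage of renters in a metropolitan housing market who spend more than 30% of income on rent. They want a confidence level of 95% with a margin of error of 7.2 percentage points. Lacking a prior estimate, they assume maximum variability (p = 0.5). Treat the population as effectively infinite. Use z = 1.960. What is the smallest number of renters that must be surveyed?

With p = 0.5, p(1−p) = 0.25.
n = z²·p(1−p)/E² = 1.960² × 0.2500 / 0.072² = 3.8416 × 0.2500 / 0.005184 ≈ 185.26.
Rounding up gives n = 186.

186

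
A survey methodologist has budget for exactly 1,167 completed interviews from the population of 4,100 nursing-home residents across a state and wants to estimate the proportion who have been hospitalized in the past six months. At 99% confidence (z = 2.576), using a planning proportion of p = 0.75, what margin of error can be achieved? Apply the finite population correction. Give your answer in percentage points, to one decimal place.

2.8

Finite-population factor: (N−n)/(N−1) = (4100−1167)/(4100−1) = 0.7155.
SE(p̂) = √[p(1−p)/n · (N−n)/(N−1)] = √[0.1875/1167 × 0.7155] = 0.01072.
E = z × SE = 2.576 × 0.01072 = 0.02762 ≈ 2.8 percentage points.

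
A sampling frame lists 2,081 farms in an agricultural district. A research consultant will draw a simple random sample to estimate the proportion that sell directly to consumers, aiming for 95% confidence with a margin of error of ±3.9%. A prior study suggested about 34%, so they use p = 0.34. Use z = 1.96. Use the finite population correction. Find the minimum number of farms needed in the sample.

446

Unadjusted: n₀ = 1.96² × 0.34 × 0.66 / 0.039² ≈ 566.77, so n₀ = 567.
Finite population correction with N = 2,081: n = n₀ / (1 + (n₀−1)/N) = 567 / (1 + 566/2081) = 567 / 1.2720 ≈ 445.76.
Rounding up, n = 446.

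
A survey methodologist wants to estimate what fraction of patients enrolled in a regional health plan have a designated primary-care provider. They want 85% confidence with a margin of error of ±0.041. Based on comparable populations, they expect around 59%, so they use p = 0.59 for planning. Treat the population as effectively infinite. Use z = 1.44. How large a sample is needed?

With p = 0.59, p(1−p) = 0.2419.
n = z²·p(1−p)/E² = 1.44² × 0.2419 / 0.041² = 2.0736 × 0.2419 / 0.001681 ≈ 298.40.
Rounding up gives n = 299.

299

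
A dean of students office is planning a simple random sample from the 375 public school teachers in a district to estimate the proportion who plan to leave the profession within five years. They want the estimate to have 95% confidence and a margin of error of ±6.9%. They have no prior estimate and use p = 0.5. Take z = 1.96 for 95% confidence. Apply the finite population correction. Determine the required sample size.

Unadjusted: n₀ = 1.96² × 0.50 × 0.50 / 0.069² ≈ 201.72, so n₀ = 202.
Finite population correction with N = 375: n = n₀ / (1 + (n₀−1)/N) = 202 / (1 + 201/375) = 202 / 1.5360 ≈ 131.51.
Rounding up, n = 132.

132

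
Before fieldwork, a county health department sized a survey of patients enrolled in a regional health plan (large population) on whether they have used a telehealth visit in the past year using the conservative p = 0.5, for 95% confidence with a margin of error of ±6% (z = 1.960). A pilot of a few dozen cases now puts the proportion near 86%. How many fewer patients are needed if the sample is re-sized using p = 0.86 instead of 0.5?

Conservative (p = 0.5): n = 1.960² × 0.25 / 0.060² ≈ 266.78 → 267.
Using p = 0.86: p(1−p) = 0.1204, so n = 1.960² × 0.1204 / 0.060² ≈ 128.48 → 129.
Reduction: 267 − 129 = 138.

138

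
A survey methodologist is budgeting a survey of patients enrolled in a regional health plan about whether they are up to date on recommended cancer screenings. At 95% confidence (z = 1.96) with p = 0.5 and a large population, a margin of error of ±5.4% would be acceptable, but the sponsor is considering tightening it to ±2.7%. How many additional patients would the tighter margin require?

988

At ±5.4%: n = 1.96² × 0.2500 / 0.054² ≈ 329.36 → 330.
At ±2.7%: n = 1.96² × 0.2500 / 0.027² ≈ 1317.42 → 1318.
Additional respondents: 1318 − 330 = 988.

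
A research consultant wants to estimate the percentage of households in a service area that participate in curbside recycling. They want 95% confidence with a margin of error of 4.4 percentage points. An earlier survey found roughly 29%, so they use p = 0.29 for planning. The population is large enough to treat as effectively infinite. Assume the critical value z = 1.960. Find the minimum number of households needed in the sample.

409

With p = 0.29, p(1−p) = 0.2059.
n = z²·p(1−p)/E² = 1.960² × 0.2059 / 0.044² = 3.8416 × 0.2059 / 0.001936 ≈ 408.57.
Rounding up gives n = 409.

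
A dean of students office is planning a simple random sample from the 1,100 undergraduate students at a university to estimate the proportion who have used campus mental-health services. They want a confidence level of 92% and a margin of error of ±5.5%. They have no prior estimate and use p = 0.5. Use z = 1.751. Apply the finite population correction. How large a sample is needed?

207

Unadjusted: n₀ = 1.751² × 0.50 × 0.50 / 0.055² ≈ 253.39, so n₀ = 254.
Finite population correction with N = 1,100: n = n₀ / (1 + (n₀−1)/N) = 254 / (1 + 253/1100) = 254 / 1.2300 ≈ 206.50.
Rounding up, n = 207.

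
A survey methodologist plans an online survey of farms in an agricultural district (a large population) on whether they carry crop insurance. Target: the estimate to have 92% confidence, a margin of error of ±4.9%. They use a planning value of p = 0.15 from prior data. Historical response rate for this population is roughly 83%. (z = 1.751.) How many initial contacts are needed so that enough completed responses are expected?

197

Completed interviews needed: n₀ = 1.751² × 0.1275 / 0.049² ≈ 162.81 → 163.
At an 83% response rate, contacts needed = 163 / 0.83 ≈ 196.39 → 197.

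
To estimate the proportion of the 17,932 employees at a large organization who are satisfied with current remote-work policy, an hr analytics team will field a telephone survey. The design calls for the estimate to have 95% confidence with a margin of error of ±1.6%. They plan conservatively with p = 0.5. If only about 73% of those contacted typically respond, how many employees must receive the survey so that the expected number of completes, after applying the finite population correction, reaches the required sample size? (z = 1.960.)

Completed interviews needed (unadjusted): n₀ = 1.960² × 0.2500 / 0.016² ≈ 3751.56 → 3752.
FPC for N = 17,932: n = 3752 / (1 + 3751/17932) = 3752 / 1.2092 ≈ 3102.93 → 3103.
At a 73% response rate, contacts needed = 3103 / 0.73 ≈ 4250.68 → 4251.

4251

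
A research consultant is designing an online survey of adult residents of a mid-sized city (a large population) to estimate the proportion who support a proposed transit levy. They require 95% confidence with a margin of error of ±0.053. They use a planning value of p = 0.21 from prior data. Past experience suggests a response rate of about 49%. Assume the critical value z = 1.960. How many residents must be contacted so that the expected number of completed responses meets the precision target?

464

Completed interviews needed: n₀ = 1.960² × 0.1659 / 0.053² ≈ 226.89 → 227.
At a 49% response rate, contacts needed = 227 / 0.49 ≈ 463.27 → 464.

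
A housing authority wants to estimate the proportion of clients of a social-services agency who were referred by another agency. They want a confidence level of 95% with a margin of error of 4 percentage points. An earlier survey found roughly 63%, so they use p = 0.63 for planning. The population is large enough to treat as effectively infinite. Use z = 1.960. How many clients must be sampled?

With p = 0.63, p(1−p) = 0.2331.
n = z²·p(1−p)/E² = 1.960² × 0.2331 / 0.040² = 3.8416 × 0.2331 / 0.001600 ≈ 559.67.
Rounding up gives n = 560.

560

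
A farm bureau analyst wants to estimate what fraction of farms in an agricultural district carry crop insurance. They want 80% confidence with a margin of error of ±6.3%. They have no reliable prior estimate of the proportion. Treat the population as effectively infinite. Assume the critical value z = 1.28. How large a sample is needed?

With no prior estimate, use p = 0.5, giving p(1−p) = 0.25.
n = z²·p(1−p)/E² = 1.28² × 0.2500 / 0.063² = 1.6384 × 0.2500 / 0.003969 ≈ 103.20.
Rounding up gives n = 104.

104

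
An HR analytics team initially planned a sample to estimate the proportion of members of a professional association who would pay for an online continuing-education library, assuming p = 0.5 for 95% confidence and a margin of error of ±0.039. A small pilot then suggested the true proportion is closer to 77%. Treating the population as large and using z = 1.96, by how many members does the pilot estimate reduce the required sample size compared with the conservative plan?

Conservative (p = 0.5): n = 1.96² × 0.25 / 0.039² ≈ 631.43 → 632.
Using p = 0.77: p(1−p) = 0.1771, so n = 1.96² × 0.1771 / 0.039² ≈ 447.30 → 448.
Reduction: 632 − 448 = 184.

184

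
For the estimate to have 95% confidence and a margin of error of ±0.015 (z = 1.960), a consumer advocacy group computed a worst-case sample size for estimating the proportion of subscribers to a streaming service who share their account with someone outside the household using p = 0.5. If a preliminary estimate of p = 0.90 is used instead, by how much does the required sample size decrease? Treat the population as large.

2732

Conservative (p = 0.5): n = 1.960² × 0.25 / 0.015² ≈ 4268.44 → 4269.
Using p = 0.90: p(1−p) = 0.0900, so n = 1.960² × 0.0900 / 0.015² ≈ 1536.64 → 1537.
Reduction: 4269 − 1537 = 2732.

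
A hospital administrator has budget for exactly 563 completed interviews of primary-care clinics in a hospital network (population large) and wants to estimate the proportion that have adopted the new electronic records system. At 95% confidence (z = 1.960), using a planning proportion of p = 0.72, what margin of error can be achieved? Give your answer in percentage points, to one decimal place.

3.7

SE(p̂) = √[p(1−p)/n] = √[0.2016/563] = 0.01892.
E = z × SE = 1.960 × 0.01892 = 0.03709, or 3.7 percentage points.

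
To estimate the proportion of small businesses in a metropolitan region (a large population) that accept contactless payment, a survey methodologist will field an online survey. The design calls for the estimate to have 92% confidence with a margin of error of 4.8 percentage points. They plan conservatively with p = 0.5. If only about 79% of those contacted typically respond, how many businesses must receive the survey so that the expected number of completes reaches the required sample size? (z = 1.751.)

Completed interviews needed: n₀ = 1.751² × 0.2500 / 0.048² ≈ 332.68 → 333.
At a 79% response rate, contacts needed = 333 / 0.79 ≈ 421.52 → 422.

422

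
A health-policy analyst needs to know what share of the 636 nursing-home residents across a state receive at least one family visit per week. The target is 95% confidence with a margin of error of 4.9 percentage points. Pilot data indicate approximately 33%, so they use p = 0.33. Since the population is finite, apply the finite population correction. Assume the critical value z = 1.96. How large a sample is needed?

228

Unadjusted: n₀ = 1.96² × 0.33 × 0.67 / 0.049² ≈ 353.76, so n₀ = 354.
Finite population correction with N = 636: n = n₀ / (1 + (n₀−1)/N) = 354 / (1 + 353/636) = 354 / 1.5550 ≈ 227.65.
Rounding up, n = 228.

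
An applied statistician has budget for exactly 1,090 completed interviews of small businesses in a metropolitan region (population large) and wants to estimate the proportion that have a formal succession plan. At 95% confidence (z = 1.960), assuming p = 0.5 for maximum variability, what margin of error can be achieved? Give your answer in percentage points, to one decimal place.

3.0

SE(p̂) = √[p(1−p)/n] = √[0.2500/1090] = 0.01514.
E = z × SE = 1.960 × 0.01514 = 0.02968, or 3.0 percentage points.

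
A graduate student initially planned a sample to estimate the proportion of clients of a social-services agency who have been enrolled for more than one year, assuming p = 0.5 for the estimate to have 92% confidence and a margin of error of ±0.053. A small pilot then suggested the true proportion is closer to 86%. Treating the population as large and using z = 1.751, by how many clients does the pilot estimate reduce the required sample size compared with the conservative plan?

Conservative (p = 0.5): n = 1.751² × 0.25 / 0.053² ≈ 272.87 → 273.
Using p = 0.86: p(1−p) = 0.1204, so n = 1.751² × 0.1204 / 0.053² ≈ 131.42 → 132.
Reduction: 273 − 132 = 141.

141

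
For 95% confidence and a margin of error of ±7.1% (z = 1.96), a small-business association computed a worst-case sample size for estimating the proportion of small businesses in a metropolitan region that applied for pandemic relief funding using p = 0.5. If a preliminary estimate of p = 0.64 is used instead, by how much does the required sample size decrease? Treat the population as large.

15

Conservative (p = 0.5): n = 1.96² × 0.25 / 0.071² ≈ 190.52 → 191.
Using p = 0.64: p(1−p) = 0.2304, so n = 1.96² × 0.2304 / 0.071² ≈ 175.58 → 176.
Reduction: 191 − 176 = 15.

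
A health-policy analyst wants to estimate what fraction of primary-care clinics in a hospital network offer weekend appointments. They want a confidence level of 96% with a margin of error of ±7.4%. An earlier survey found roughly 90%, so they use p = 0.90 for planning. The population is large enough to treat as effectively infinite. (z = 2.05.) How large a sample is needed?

70

With p = 0.90, p(1−p) = 0.0900.
n = z²·p(1−p)/E² = 2.05² × 0.0900 / 0.074² = 4.2025 × 0.0900 / 0.005476 ≈ 69.07.
Rounding up gives n = 70.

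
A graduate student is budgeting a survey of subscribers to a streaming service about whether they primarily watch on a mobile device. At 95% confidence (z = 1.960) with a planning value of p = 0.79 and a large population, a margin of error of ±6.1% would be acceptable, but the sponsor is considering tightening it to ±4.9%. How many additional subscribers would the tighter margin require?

94

At ±6.1%: n = 1.960² × 0.1659 / 0.061² ≈ 171.28 → 172.
At ±4.9%: n = 1.960² × 0.1659 / 0.049² ≈ 265.44 → 266.
Additional respondents: 266 − 172 = 94.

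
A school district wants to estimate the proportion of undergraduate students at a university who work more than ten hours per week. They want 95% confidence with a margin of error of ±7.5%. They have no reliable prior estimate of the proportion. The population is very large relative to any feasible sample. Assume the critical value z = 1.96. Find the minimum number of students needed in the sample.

With no prior estimate, use p = 0.5, giving p(1−p) = 0.25.
n = z²·p(1−p)/E² = 1.96² × 0.2500 / 0.075² = 3.8416 × 0.2500 / 0.005625 ≈ 170.74.
Rounding up gives n = 171.

171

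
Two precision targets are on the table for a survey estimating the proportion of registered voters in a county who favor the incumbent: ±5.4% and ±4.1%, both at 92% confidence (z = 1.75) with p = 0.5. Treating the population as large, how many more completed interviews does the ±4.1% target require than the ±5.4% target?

At ±5.4%: n = 1.75² × 0.2500 / 0.054² ≈ 262.56 → 263.
At ±4.1%: n = 1.75² × 0.2500 / 0.041² ≈ 455.46 → 456.
Additional respondents: 456 − 263 = 193.

193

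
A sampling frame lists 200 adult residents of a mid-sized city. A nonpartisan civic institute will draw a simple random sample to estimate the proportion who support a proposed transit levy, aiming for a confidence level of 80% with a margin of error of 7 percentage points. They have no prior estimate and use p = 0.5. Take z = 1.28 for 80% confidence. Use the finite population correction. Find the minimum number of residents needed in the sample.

Unadjusted: n₀ = 1.28² × 0.50 × 0.50 / 0.070² ≈ 83.59, so n₀ = 84.
Finite population correction with N = 200: n = n₀ / (1 + (n₀−1)/N) = 84 / (1 + 83/200) = 84 / 1.4150 ≈ 59.36.
Rounding up, n = 60.

60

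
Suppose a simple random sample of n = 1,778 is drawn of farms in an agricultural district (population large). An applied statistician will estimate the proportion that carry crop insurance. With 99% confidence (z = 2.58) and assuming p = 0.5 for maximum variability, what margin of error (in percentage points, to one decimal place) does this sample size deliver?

SE(p̂) = √[p(1−p)/n] = √[0.2500/1778] = 0.01186.
E = z × SE = 2.58 × 0.01186 = 0.03059, or 3.1 percentage points.

3.1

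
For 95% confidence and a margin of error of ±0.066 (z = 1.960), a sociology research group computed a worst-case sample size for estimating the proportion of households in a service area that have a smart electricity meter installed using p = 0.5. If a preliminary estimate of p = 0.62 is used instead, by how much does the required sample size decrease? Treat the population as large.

13

Conservative (p = 0.5): n = 1.960² × 0.25 / 0.066² ≈ 220.48 → 221.
Using p = 0.62: p(1−p) = 0.2356, so n = 1.960² × 0.2356 / 0.066² ≈ 207.78 → 208.
Reduction: 221 − 208 = 13.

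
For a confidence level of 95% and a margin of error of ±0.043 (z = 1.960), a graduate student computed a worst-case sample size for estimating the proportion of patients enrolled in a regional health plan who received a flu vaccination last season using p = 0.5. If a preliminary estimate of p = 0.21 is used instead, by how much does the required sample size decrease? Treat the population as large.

175

Conservative (p = 0.5): n = 1.960² × 0.25 / 0.043² ≈ 519.42 → 520.
Using p = 0.21: p(1−p) = 0.1659, so n = 1.960² × 0.1659 / 0.043² ≈ 344.68 → 345.
Reduction: 520 − 345 = 175.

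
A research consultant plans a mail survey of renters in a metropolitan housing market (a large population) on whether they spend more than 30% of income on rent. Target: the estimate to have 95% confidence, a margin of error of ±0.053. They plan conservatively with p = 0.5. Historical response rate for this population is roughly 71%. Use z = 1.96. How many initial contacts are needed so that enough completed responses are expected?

482

Completed interviews needed: n₀ = 1.96² × 0.2500 / 0.053² ≈ 341.90 → 342.
At a 71% response rate, contacts needed = 342 / 0.71 ≈ 481.69 → 482.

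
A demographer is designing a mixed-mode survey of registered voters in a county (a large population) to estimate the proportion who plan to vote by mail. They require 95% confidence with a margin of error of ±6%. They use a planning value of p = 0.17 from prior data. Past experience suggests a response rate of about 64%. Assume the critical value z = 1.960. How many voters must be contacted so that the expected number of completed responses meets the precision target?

236

Completed interviews needed: n₀ = 1.960² × 0.1411 / 0.060² ≈ 150.57 → 151.
At a 64% response rate, contacts needed = 151 / 0.64 ≈ 235.94 → 236.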